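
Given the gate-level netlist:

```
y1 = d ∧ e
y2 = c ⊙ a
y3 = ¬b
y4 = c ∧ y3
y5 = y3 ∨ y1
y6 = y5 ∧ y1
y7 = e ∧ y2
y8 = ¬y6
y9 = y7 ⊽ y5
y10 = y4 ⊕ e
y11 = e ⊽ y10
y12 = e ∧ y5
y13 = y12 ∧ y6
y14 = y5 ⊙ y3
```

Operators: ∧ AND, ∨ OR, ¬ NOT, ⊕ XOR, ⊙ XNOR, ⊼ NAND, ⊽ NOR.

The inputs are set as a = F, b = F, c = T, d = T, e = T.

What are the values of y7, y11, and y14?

y7 = F, y11 = F, y14 = T

y1 = d AND e = T AND T = T
y2 = c XNOR a = T XNOR F = F
y3 = NOT b = NOT F = T
y4 = c AND y3 = T AND T = T
y5 = y3 OR y1 = T OR T = T
y7 = e AND y2 = T AND F = F
y10 = y4 XOR e = T XOR T = F
y11 = e NOR y10 = T NOR F = F
y14 = y5 XNOR y3 = T XNOR T = T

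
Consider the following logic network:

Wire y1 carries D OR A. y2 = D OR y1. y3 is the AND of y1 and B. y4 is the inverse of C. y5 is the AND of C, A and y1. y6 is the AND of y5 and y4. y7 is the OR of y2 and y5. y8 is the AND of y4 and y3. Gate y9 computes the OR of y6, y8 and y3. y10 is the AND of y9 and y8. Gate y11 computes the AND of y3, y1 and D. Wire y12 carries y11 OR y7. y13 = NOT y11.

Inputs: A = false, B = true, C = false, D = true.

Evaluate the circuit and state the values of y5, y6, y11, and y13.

y1 = D OR A = true OR false = true
y3 = y1 AND B = true AND true = true
y4 = NOT C = NOT false = true
y5 = C AND A AND y1 = false AND false AND true = false
y6 = y5 AND y4 = false AND true = false
y11 = y3 AND y1 AND D = true AND true AND true = true
y13 = NOT y11 = NOT true = false

y5 = false, y6 = false, y11 = true, y13 = false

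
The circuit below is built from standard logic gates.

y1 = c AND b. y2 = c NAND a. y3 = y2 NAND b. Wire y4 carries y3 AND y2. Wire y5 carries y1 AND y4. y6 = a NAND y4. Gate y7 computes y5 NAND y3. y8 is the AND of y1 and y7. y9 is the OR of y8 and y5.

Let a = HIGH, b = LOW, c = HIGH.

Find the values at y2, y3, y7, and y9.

y1 = c AND b = HIGH AND LOW = LOW
y2 = c NAND a = HIGH NAND HIGH = LOW
y3 = y2 NAND b = LOW NAND LOW = HIGH
y4 = y3 AND y2 = HIGH AND LOW = LOW
y5 = y1 AND y4 = LOW AND LOW = LOW
y7 = y5 NAND y3 = LOW NAND HIGH = HIGH
y8 = y1 AND y7 = LOW AND HIGH = LOW
y9 = y8 OR y5 = LOW OR LOW = LOW

y2 = LOW, y3 = HIGH, y7 = HIGH, y9 = LOW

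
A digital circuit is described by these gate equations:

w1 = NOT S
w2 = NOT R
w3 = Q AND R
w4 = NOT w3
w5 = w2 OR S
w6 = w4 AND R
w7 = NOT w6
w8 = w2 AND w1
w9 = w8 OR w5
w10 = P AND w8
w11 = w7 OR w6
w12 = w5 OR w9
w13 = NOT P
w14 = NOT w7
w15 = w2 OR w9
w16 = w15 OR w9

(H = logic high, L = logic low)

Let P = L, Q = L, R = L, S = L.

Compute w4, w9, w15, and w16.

w1 = NOT S = NOT L = H
w2 = NOT R = NOT L = H
w3 = Q AND R = L AND L = L
w4 = NOT w3 = NOT L = H
w5 = w2 OR S = H OR L = H
w8 = w2 AND w1 = H AND H = H
w9 = w8 OR w5 = H OR H = H
w15 = w2 OR w9 = H OR H = H
w16 = w15 OR w9 = H OR H = H

w4 = H  w9 = H  w15 = H  w16 = H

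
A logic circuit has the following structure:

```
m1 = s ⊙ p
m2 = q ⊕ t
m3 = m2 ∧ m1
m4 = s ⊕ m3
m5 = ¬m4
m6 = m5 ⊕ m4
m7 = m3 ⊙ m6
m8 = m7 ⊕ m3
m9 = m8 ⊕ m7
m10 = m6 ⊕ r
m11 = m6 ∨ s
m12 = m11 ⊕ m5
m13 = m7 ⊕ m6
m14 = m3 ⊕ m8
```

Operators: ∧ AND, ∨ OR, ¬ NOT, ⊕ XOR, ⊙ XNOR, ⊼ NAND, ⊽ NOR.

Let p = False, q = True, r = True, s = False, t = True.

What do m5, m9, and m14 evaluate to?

m5 = True; m9 = False; m14 = False

m1 = s XNOR p = False XNOR False = True
m2 = q XOR t = True XOR True = False
m3 = m2 AND m1 = False AND True = False
m4 = s XOR m3 = False XOR False = False
m5 = NOT m4 = NOT False = True
m6 = m5 XOR m4 = True XOR False = True
m7 = m3 XNOR m6 = False XNOR True = False
m8 = m7 XOR m3 = False XOR False = False
m9 = m8 XOR m7 = False XOR False = False
m14 = m3 XOR m8 = False XOR False = False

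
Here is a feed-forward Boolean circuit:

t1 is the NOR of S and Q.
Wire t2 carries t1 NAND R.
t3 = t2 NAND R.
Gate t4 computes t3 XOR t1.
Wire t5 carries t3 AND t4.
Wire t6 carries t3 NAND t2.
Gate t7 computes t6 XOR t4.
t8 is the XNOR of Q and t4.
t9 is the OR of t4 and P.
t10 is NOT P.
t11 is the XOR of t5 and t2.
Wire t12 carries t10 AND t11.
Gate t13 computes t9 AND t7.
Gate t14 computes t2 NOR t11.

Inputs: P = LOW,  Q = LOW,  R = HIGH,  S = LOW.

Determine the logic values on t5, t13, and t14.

t5 = LOW, t13 = LOW, t14 = HIGH

t1 = S NOR Q = LOW NOR LOW = HIGH
t2 = t1 NAND R = HIGH NAND HIGH = LOW
t3 = t2 NAND R = LOW NAND HIGH = HIGH
t4 = t3 XOR t1 = HIGH XOR HIGH = LOW
t5 = t3 AND t4 = HIGH AND LOW = LOW
t6 = t3 NAND t2 = HIGH NAND LOW = HIGH
t7 = t6 XOR t4 = HIGH XOR LOW = HIGH
t9 = t4 OR P = LOW OR LOW = LOW
t11 = t5 XOR t2 = LOW XOR LOW = LOW
t13 = t9 AND t7 = LOW AND HIGH = LOW
t14 = t2 NOR t11 = LOW NOR LOW = HIGH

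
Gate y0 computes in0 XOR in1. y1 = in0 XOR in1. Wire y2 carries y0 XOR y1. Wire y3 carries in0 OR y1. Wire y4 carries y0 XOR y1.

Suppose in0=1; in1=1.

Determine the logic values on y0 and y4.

y0 = in0 XOR in1 = 1 XOR 1 = 0
y1 = in0 XOR in1 = 1 XOR 1 = 0
y4 = y0 XOR y1 = 0 XOR 0 = 0

y0 = 0; y4 = 0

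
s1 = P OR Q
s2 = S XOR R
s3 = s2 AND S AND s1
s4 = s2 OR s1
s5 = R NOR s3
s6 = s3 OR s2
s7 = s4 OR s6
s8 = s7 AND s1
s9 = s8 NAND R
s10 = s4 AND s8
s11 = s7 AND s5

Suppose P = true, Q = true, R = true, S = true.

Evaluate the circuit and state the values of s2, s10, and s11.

s1 = P OR Q = true OR true = true
s2 = S XOR R = true XOR true = false
s3 = s2 AND S AND s1 = false AND true AND true = false
s4 = s2 OR s1 = false OR true = true
s5 = R NOR s3 = true NOR false = false
s6 = s3 OR s2 = false OR false = false
s7 = s4 OR s6 = true OR false = true
s8 = s7 AND s1 = true AND true = true
s10 = s4 AND s8 = true AND true = true
s11 = s7 AND s5 = true AND false = false

s2 = false; s10 = true; s11 = false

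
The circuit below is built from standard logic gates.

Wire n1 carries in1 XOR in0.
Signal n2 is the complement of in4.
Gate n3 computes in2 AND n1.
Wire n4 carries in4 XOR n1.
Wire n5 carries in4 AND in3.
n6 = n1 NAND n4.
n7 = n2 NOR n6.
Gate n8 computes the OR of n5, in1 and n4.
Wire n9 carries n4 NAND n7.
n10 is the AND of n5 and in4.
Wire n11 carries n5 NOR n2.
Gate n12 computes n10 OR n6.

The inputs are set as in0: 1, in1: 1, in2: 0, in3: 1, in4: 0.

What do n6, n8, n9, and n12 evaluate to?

n1 = in1 XOR in0 = 1 XOR 1 = 0
n2 = NOT in4 = NOT 0 = 1
n4 = in4 XOR n1 = 0 XOR 0 = 0
n5 = in4 AND in3 = 0 AND 1 = 0
n6 = n1 NAND n4 = 0 NAND 0 = 1
n7 = n2 NOR n6 = 1 NOR 1 = 0
n8 = n5 OR in1 OR n4 = 0 OR 1 OR 0 = 1
n9 = n4 NAND n7 = 0 NAND 0 = 1
n10 = n5 AND in4 = 0 AND 0 = 0
n12 = n10 OR n6 = 0 OR 1 = 1

n6 = 1, n8 = 1, n9 = 1, n12 = 1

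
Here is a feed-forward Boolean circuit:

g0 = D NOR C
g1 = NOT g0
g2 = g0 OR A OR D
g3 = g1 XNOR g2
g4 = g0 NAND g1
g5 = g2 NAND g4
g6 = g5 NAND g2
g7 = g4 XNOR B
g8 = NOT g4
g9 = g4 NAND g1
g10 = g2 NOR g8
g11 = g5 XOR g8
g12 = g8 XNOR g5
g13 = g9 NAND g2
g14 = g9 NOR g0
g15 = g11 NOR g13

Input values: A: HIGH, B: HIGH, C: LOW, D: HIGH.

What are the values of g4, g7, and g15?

g0 = D NOR C = HIGH NOR LOW = LOW
g1 = NOT g0 = NOT LOW = HIGH
g2 = g0 OR A OR D = LOW OR HIGH OR HIGH = HIGH
g4 = g0 NAND g1 = LOW NAND HIGH = HIGH
g5 = g2 NAND g4 = HIGH NAND HIGH = LOW
g7 = g4 XNOR B = HIGH XNOR HIGH = HIGH
g8 = NOT g4 = NOT HIGH = LOW
g9 = g4 NAND g1 = HIGH NAND HIGH = LOW
g11 = g5 XOR g8 = LOW XOR LOW = LOW
g13 = g9 NAND g2 = LOW NAND HIGH = HIGH
g15 = g11 NOR g13 = LOW NOR HIGH = LOW

g4 = HIGH, g7 = HIGH, g15 = LOW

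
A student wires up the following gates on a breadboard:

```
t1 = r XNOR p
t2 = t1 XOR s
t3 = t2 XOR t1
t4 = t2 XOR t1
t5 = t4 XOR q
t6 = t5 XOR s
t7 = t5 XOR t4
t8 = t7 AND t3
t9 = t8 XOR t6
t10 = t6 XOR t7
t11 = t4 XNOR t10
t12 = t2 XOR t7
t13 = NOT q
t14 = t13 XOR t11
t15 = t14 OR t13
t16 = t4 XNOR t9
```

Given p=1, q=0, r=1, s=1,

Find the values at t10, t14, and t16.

t10 = 0  t14 = 1  t16 = 0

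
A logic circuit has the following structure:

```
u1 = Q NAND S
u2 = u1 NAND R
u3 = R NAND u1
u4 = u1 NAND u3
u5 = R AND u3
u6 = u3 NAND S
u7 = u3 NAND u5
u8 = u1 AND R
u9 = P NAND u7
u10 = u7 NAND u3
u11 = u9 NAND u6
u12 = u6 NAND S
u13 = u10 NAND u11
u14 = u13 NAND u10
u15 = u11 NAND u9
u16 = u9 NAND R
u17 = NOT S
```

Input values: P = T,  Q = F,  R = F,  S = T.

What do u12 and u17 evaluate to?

u1 = Q NAND S = F NAND T = T
u3 = R NAND u1 = F NAND T = T
u6 = u3 NAND S = T NAND T = F
u12 = u6 NAND S = F NAND T = T
u17 = NOT S = NOT T = F

u12 = T, u17 = F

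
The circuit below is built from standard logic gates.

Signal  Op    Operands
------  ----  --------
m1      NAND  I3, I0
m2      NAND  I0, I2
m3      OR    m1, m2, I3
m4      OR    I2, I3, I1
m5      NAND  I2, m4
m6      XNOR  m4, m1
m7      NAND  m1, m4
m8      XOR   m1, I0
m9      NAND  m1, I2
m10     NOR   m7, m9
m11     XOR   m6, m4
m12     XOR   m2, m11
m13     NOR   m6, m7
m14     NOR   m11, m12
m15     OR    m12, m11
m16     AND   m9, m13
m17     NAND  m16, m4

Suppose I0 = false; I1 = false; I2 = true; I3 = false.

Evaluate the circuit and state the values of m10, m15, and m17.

m10 = true  m15 = true  m17 = true

m1 = I3 NAND I0 = false NAND false = true
m2 = I0 NAND I2 = false NAND true = true
m4 = I2 OR I3 OR I1 = true OR false OR false = true
m6 = m4 XNOR m1 = true XNOR true = true
m7 = m1 NAND m4 = true NAND true = false
m9 = m1 NAND I2 = true NAND true = false
m10 = m7 NOR m9 = false NOR false = true
m11 = m6 XOR m4 = true XOR true = false
m12 = m2 XOR m11 = true XOR false = true
m13 = m6 NOR m7 = true NOR false = false
m15 = m12 OR m11 = true OR false = true
m16 = m9 AND m13 = false AND false = false
m17 = m16 NAND m4 = false NAND true = true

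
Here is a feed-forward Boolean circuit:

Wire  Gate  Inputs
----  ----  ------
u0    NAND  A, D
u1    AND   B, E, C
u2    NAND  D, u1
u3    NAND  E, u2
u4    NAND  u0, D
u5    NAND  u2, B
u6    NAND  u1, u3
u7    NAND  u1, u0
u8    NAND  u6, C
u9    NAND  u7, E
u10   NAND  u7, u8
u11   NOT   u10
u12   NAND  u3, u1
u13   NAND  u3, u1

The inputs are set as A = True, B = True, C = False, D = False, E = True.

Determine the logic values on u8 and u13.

u1 = B AND E AND C = True AND True AND False = False
u2 = D NAND u1 = False NAND False = True
u3 = E NAND u2 = True NAND True = False
u6 = u1 NAND u3 = False NAND False = True
u8 = u6 NAND C = True NAND False = True
u13 = u3 NAND u1 = False NAND False = True

u8 = True, u13 = True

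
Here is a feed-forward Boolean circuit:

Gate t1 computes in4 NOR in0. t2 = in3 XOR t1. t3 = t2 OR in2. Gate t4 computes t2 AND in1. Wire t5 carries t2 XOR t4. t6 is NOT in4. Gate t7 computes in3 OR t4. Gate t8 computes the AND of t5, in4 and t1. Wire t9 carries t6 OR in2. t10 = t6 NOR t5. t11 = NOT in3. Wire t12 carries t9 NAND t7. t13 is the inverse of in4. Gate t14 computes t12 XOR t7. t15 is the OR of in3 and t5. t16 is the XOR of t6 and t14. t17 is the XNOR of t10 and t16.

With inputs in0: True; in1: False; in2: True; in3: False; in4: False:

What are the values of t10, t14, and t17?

t1 = in4 NOR in0 = False NOR True = False
t2 = in3 XOR t1 = False XOR False = False
t4 = t2 AND in1 = False AND False = False
t5 = t2 XOR t4 = False XOR False = False
t6 = NOT in4 = NOT False = True
t7 = in3 OR t4 = False OR False = False
t9 = t6 OR in2 = True OR True = True
t10 = t6 NOR t5 = True NOR False = False
t12 = t9 NAND t7 = True NAND False = True
t14 = t12 XOR t7 = True XOR False = True
t16 = t6 XOR t14 = True XOR True = False
t17 = t10 XNOR t16 = False XNOR False = True

t10 = False, t14 = True, t17 = True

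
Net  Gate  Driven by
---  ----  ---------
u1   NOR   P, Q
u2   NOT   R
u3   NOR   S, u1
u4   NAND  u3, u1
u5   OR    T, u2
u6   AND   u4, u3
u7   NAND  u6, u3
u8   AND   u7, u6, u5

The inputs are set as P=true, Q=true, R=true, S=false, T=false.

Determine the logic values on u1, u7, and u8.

u1 = P NOR Q = true NOR true = false
u2 = NOT R = NOT true = false
u3 = S NOR u1 = false NOR false = true
u4 = u3 NAND u1 = true NAND false = true
u5 = T OR u2 = false OR false = false
u6 = u4 AND u3 = true AND true = true
u7 = u6 NAND u3 = true NAND true = false
u8 = u7 AND u6 AND u5 = false AND true AND false = false

u1 = false, u7 = false, u8 = false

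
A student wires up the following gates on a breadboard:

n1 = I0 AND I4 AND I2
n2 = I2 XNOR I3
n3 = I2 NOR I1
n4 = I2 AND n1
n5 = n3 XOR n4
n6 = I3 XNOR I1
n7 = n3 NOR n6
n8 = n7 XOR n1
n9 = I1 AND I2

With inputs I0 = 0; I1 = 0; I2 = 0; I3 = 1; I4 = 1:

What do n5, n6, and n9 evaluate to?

n5 = 1  n6 = 0  n9 = 0

n1 = I0 AND I4 AND I2 = 0 AND 1 AND 0 = 0
n3 = I2 NOR I1 = 0 NOR 0 = 1
n4 = I2 AND n1 = 0 AND 0 = 0
n5 = n3 XOR n4 = 1 XOR 0 = 1
n6 = I3 XNOR I1 = 1 XNOR 0 = 0
n9 = I1 AND I2 = 0 AND 0 = 0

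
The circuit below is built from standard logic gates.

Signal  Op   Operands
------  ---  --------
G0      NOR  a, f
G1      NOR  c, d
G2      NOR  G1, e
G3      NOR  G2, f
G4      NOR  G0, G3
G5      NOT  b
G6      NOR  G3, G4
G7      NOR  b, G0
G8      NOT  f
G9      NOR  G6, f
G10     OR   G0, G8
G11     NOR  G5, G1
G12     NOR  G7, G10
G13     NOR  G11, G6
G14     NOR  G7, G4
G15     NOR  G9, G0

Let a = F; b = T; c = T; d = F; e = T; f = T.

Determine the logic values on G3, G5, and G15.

G0 = a NOR f = F NOR T = F
G1 = c NOR d = T NOR F = F
G2 = G1 NOR e = F NOR T = F
G3 = G2 NOR f = F NOR T = F
G4 = G0 NOR G3 = F NOR F = T
G5 = NOT b = NOT T = F
G6 = G3 NOR G4 = F NOR T = F
G9 = G6 NOR f = F NOR T = F
G15 = G9 NOR G0 = F NOR F = T

G3 = F, G5 = F, G15 = T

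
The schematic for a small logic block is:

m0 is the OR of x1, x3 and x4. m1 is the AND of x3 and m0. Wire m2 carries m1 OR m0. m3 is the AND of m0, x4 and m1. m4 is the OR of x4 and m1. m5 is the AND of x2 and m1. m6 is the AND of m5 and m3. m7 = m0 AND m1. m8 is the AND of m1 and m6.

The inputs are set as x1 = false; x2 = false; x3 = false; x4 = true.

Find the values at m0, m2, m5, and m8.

m0 = x1 OR x3 OR x4 = false OR false OR true = true
m1 = x3 AND m0 = false AND true = false
m2 = m1 OR m0 = false OR true = true
m3 = m0 AND x4 AND m1 = true AND true AND false = false
m5 = x2 AND m1 = false AND false = false
m6 = m5 AND m3 = false AND false = false
m8 = m1 AND m6 = false AND false = false

m0 = true; m2 = true; m5 = false; m8 = false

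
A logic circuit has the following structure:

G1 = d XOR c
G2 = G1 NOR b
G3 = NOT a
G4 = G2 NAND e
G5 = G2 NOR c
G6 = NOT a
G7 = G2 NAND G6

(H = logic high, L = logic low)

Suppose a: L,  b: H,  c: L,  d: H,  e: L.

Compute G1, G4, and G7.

G1 = H, G4 = H, G7 = H

G1 = d XOR c = H XOR L = H
G2 = G1 NOR b = H NOR H = L
G4 = G2 NAND e = L NAND L = H
G6 = NOT a = NOT L = H
G7 = G2 NAND G6 = L NAND H = H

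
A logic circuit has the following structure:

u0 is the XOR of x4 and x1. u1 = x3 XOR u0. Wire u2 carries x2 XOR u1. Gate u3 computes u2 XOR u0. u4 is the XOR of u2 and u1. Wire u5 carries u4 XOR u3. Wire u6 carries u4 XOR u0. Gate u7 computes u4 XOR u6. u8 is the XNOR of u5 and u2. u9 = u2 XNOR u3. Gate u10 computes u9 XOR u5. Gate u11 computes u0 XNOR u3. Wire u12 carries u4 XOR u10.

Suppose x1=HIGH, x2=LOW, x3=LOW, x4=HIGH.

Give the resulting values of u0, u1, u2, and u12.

u0 = LOW, u1 = LOW, u2 = LOW, u12 = HIGH

u0 = x4 XOR x1 = HIGH XOR HIGH = LOW
u1 = x3 XOR u0 = LOW XOR LOW = LOW
u2 = x2 XOR u1 = LOW XOR LOW = LOW
u3 = u2 XOR u0 = LOW XOR LOW = LOW
u4 = u2 XOR u1 = LOW XOR LOW = LOW
u5 = u4 XOR u3 = LOW XOR LOW = LOW
u9 = u2 XNOR u3 = LOW XNOR LOW = HIGH
u10 = u9 XOR u5 = HIGH XOR LOW = HIGH
u12 = u4 XOR u10 = LOW XOR HIGH = HIGH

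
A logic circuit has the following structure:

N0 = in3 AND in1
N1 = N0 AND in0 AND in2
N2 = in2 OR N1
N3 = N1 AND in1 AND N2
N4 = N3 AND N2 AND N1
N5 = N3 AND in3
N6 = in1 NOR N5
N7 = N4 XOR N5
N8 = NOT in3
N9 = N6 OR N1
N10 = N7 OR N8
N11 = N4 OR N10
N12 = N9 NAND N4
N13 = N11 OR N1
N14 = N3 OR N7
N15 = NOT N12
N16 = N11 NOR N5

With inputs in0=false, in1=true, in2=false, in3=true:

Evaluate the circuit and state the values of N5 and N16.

N0 = in3 AND in1 = true AND true = true
N1 = N0 AND in0 AND in2 = true AND false AND false = false
N2 = in2 OR N1 = false OR false = false
N3 = N1 AND in1 AND N2 = false AND true AND false = false
N4 = N3 AND N2 AND N1 = false AND false AND false = false
N5 = N3 AND in3 = false AND true = false
N7 = N4 XOR N5 = false XOR false = false
N8 = NOT in3 = NOT true = false
N10 = N7 OR N8 = false OR false = false
N11 = N4 OR N10 = false OR false = false
N16 = N11 NOR N5 = false NOR false = true

N5 = false, N16 = true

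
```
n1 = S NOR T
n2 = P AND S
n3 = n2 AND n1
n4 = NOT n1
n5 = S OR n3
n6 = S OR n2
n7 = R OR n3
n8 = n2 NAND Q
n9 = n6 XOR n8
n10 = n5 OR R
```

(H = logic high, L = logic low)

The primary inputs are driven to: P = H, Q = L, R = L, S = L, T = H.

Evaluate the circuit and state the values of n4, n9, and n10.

n4 = H; n9 = H; n10 = L

n1 = S NOR T = L NOR H = L
n2 = P AND S = H AND L = L
n3 = n2 AND n1 = L AND L = L
n4 = NOT n1 = NOT L = H
n5 = S OR n3 = L OR L = L
n6 = S OR n2 = L OR L = L
n8 = n2 NAND Q = L NAND L = H
n9 = n6 XOR n8 = L XOR H = H
n10 = n5 OR R = L OR L = L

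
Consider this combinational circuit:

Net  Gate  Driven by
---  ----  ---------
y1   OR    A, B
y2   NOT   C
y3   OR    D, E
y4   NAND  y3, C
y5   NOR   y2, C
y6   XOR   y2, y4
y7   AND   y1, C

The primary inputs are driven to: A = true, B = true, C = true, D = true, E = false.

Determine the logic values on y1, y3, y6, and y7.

y1 = A OR B = true OR true = true
y2 = NOT C = NOT true = false
y3 = D OR E = true OR false = true
y4 = y3 NAND C = true NAND true = false
y6 = y2 XOR y4 = false XOR false = false
y7 = y1 AND C = true AND true = true

y1 = true  y3 = true  y6 = false  y7 = true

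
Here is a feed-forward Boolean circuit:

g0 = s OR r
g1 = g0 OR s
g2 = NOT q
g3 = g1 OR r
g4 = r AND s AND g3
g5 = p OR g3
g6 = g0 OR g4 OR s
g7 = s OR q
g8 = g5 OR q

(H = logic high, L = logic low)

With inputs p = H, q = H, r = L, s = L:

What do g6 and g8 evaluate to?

g6 = L, g8 = H

g0 = s OR r = L OR L = L
g1 = g0 OR s = L OR L = L
g3 = g1 OR r = L OR L = L
g4 = r AND s AND g3 = L AND L AND L = L
g5 = p OR g3 = H OR L = H
g6 = g0 OR g4 OR s = L OR L OR L = L
g8 = g5 OR q = H OR H = H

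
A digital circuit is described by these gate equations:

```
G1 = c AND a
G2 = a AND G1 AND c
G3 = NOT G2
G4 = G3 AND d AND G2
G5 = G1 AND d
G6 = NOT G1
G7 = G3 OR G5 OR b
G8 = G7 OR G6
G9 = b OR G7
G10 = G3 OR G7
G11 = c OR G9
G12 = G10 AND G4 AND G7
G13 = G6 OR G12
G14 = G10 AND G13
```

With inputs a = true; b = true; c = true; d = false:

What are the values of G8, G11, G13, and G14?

G1 = c AND a = true AND true = true
G2 = a AND G1 AND c = true AND true AND true = true
G3 = NOT G2 = NOT true = false
G4 = G3 AND d AND G2 = false AND false AND true = false
G5 = G1 AND d = true AND false = false
G6 = NOT G1 = NOT true = false
G7 = G3 OR G5 OR b = false OR false OR true = true
G8 = G7 OR G6 = true OR false = true
G9 = b OR G7 = true OR true = true
G10 = G3 OR G7 = false OR true = true
G11 = c OR G9 = true OR true = true
G12 = G10 AND G4 AND G7 = true AND false AND true = false
G13 = G6 OR G12 = false OR false = false
G14 = G10 AND G13 = true AND false = false

G8 = true  G11 = true  G13 = false  G14 = false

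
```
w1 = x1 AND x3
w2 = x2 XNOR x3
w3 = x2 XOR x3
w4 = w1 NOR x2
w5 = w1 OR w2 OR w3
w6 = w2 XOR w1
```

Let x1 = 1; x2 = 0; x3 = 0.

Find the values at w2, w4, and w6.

w2 = 1  w4 = 1  w6 = 1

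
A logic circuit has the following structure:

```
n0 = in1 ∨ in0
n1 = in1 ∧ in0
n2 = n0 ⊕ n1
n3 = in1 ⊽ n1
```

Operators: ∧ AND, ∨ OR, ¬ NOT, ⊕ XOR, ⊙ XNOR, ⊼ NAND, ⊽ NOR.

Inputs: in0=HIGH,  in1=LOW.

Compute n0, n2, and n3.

n0 = HIGH  n2 = HIGH  n3 = HIGH

n0 = in1 OR in0 = LOW OR HIGH = HIGH
n1 = in1 AND in0 = LOW AND HIGH = LOW
n2 = n0 XOR n1 = HIGH XOR LOW = HIGH
n3 = in1 NOR n1 = LOW NOR LOW = HIGH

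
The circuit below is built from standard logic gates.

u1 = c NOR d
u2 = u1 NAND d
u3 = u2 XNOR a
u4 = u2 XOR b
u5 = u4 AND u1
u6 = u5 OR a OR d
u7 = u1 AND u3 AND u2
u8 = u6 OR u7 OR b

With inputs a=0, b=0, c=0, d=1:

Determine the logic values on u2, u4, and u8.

u1 = c NOR d = 0 NOR 1 = 0
u2 = u1 NAND d = 0 NAND 1 = 1
u3 = u2 XNOR a = 1 XNOR 0 = 0
u4 = u2 XOR b = 1 XOR 0 = 1
u5 = u4 AND u1 = 1 AND 0 = 0
u6 = u5 OR a OR d = 0 OR 0 OR 1 = 1
u7 = u1 AND u3 AND u2 = 0 AND 0 AND 1 = 0
u8 = u6 OR u7 OR b = 1 OR 0 OR 0 = 1

u2 = 1  u4 = 1  u8 = 1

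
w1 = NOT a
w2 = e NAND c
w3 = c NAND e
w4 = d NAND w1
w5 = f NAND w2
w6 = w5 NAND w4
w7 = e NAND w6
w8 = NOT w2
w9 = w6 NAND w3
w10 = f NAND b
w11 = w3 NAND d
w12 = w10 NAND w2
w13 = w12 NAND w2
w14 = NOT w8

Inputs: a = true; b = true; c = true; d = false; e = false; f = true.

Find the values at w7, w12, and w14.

w1 = NOT a = NOT true = false
w2 = e NAND c = false NAND true = true
w4 = d NAND w1 = false NAND false = true
w5 = f NAND w2 = true NAND true = false
w6 = w5 NAND w4 = false NAND true = true
w7 = e NAND w6 = false NAND true = true
w8 = NOT w2 = NOT true = false
w10 = f NAND b = true NAND true = false
w12 = w10 NAND w2 = false NAND true = true
w14 = NOT w8 = NOT false = true

w7 = true, w12 = true, w14 = true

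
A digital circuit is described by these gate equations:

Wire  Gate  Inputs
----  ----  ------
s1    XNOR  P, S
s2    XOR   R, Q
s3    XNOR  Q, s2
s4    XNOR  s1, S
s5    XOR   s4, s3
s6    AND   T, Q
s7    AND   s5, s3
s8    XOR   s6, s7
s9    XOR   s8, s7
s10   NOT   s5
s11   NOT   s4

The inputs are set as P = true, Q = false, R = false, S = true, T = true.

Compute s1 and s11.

s1 = true; s11 = false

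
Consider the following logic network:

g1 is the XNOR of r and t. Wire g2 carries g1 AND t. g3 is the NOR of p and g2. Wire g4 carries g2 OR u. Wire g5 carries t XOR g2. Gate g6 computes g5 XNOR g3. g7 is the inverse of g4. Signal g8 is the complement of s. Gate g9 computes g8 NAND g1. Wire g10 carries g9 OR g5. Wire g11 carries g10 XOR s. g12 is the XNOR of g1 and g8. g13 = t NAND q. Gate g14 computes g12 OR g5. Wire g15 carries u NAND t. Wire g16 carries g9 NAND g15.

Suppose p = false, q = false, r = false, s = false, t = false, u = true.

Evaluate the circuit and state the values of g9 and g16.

g9 = false  g16 = true

g1 = r XNOR t = false XNOR false = true
g8 = NOT s = NOT false = true
g9 = g8 NAND g1 = true NAND true = false
g15 = u NAND t = true NAND false = true
g16 = g9 NAND g15 = false NAND true = true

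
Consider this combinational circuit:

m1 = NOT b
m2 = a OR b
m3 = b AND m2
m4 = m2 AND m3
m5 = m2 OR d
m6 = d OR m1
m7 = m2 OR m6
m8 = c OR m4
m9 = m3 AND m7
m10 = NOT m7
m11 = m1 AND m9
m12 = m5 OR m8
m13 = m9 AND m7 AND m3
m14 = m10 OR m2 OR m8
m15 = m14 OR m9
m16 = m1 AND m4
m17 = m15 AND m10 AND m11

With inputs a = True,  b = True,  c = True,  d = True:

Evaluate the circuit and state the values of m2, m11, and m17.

m1 = NOT b = NOT True = False
m2 = a OR b = True OR True = True
m3 = b AND m2 = True AND True = True
m4 = m2 AND m3 = True AND True = True
m6 = d OR m1 = True OR False = True
m7 = m2 OR m6 = True OR True = True
m8 = c OR m4 = True OR True = True
m9 = m3 AND m7 = True AND True = True
m10 = NOT m7 = NOT True = False
m11 = m1 AND m9 = False AND True = False
m14 = m10 OR m2 OR m8 = False OR True OR True = True
m15 = m14 OR m9 = True OR True = True
m17 = m15 AND m10 AND m11 = True AND False AND False = False

m2 = True, m11 = False, m17 = False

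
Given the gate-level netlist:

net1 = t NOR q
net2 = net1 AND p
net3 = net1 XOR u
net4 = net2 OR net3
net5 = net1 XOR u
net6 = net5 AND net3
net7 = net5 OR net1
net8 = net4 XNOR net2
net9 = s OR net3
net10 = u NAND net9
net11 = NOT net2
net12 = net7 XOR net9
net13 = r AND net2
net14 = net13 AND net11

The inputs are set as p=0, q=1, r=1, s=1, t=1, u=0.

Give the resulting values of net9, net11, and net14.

net9 = 1  net11 = 1  net14 = 0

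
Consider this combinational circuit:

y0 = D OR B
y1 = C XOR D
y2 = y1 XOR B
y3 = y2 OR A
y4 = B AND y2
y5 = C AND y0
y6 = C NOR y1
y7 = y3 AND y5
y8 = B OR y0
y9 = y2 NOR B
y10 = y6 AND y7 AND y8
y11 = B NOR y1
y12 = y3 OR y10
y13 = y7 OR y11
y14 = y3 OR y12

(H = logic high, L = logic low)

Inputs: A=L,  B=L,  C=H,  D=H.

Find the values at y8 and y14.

y8 = H; y14 = L

y0 = D OR B = H OR L = H
y1 = C XOR D = H XOR H = L
y2 = y1 XOR B = L XOR L = L
y3 = y2 OR A = L OR L = L
y5 = C AND y0 = H AND H = H
y6 = C NOR y1 = H NOR L = L
y7 = y3 AND y5 = L AND H = L
y8 = B OR y0 = L OR H = H
y10 = y6 AND y7 AND y8 = L AND L AND H = L
y12 = y3 OR y10 = L OR L = L
y14 = y3 OR y12 = L OR L = L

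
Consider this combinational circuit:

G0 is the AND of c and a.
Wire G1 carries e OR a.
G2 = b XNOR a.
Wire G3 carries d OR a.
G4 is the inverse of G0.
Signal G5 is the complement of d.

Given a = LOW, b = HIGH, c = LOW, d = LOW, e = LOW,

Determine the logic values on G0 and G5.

G0 = c AND a = LOW AND LOW = LOW
G5 = NOT d = NOT LOW = HIGH

G0 = LOW, G5 = HIGH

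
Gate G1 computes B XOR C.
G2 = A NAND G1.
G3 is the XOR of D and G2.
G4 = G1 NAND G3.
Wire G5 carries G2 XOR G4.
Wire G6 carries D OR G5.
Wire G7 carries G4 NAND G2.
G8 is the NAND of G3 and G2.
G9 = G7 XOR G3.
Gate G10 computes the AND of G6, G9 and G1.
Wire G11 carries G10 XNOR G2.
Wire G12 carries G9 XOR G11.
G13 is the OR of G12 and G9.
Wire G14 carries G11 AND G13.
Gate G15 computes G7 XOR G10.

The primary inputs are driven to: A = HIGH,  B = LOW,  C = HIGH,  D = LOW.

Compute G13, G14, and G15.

G13 = HIGH; G14 = LOW; G15 = LOW

G1 = B XOR C = LOW XOR HIGH = HIGH
G2 = A NAND G1 = HIGH NAND HIGH = LOW
G3 = D XOR G2 = LOW XOR LOW = LOW
G4 = G1 NAND G3 = HIGH NAND LOW = HIGH
G5 = G2 XOR G4 = LOW XOR HIGH = HIGH
G6 = D OR G5 = LOW OR HIGH = HIGH
G7 = G4 NAND G2 = HIGH NAND LOW = HIGH
G9 = G7 XOR G3 = HIGH XOR LOW = HIGH
G10 = G6 AND G9 AND G1 = HIGH AND HIGH AND HIGH = HIGH
G11 = G10 XNOR G2 = HIGH XNOR LOW = LOW
G12 = G9 XOR G11 = HIGH XOR LOW = HIGH
G13 = G12 OR G9 = HIGH OR HIGH = HIGH
G14 = G11 AND G13 = LOW AND HIGH = LOW
G15 = G7 XOR G10 = HIGH XOR HIGH = LOW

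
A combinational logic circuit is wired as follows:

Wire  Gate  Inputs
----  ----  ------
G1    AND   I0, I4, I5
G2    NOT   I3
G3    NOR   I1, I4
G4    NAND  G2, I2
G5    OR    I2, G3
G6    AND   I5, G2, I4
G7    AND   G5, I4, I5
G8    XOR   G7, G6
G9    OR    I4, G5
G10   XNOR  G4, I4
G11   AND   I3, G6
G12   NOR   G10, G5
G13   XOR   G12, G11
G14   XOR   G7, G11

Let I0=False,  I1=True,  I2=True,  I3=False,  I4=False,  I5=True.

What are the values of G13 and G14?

G2 = NOT I3 = NOT False = True
G3 = I1 NOR I4 = True NOR False = False
G4 = G2 NAND I2 = True NAND True = False
G5 = I2 OR G3 = True OR False = True
G6 = I5 AND G2 AND I4 = True AND True AND False = False
G7 = G5 AND I4 AND I5 = True AND False AND True = False
G10 = G4 XNOR I4 = False XNOR False = True
G11 = I3 AND G6 = False AND False = False
G12 = G10 NOR G5 = True NOR True = False
G13 = G12 XOR G11 = False XOR False = False
G14 = G7 XOR G11 = False XOR False = False

G13 = False  G14 = False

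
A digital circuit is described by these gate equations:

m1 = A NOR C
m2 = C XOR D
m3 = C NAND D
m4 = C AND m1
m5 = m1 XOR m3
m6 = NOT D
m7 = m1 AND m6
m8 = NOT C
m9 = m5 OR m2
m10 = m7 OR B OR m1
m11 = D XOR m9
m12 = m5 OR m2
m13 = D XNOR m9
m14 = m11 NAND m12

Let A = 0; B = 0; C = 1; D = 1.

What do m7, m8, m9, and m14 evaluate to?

m7 = 0, m8 = 0, m9 = 0, m14 = 1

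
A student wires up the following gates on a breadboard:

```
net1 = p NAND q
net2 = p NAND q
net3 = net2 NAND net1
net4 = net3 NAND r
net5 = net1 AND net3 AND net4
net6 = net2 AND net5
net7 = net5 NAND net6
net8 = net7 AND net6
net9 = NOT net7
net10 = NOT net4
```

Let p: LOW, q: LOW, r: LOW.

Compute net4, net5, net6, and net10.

net4 = HIGH, net5 = LOW, net6 = LOW, net10 = LOW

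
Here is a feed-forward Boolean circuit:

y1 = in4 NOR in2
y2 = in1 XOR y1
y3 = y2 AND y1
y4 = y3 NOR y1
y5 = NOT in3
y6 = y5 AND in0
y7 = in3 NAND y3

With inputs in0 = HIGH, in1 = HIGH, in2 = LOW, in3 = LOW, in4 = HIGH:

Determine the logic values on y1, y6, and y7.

y1 = in4 NOR in2 = HIGH NOR LOW = LOW
y2 = in1 XOR y1 = HIGH XOR LOW = HIGH
y3 = y2 AND y1 = HIGH AND LOW = LOW
y5 = NOT in3 = NOT LOW = HIGH
y6 = y5 AND in0 = HIGH AND HIGH = HIGH
y7 = in3 NAND y3 = LOW NAND LOW = HIGH

y1 = LOW, y6 = HIGH, y7 = HIGH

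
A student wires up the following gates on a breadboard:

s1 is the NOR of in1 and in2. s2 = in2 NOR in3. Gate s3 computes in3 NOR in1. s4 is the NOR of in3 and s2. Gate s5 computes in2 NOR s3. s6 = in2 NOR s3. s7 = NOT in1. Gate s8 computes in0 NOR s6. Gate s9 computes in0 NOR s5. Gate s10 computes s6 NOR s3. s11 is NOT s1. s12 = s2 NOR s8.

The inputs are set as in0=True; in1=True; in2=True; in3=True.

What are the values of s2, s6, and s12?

s2 = False; s6 = False; s12 = True

s2 = in2 NOR in3 = True NOR True = False
s3 = in3 NOR in1 = True NOR True = False
s6 = in2 NOR s3 = True NOR False = False
s8 = in0 NOR s6 = True NOR False = False
s12 = s2 NOR s8 = False NOR False = True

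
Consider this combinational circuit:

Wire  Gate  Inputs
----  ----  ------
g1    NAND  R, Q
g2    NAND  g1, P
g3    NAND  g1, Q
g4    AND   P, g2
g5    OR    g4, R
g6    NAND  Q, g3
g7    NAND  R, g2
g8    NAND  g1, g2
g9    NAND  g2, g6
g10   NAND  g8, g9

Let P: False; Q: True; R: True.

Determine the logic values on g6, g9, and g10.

g1 = R NAND Q = True NAND True = False
g2 = g1 NAND P = False NAND False = True
g3 = g1 NAND Q = False NAND True = True
g6 = Q NAND g3 = True NAND True = False
g8 = g1 NAND g2 = False NAND True = True
g9 = g2 NAND g6 = True NAND False = True
g10 = g8 NAND g9 = True NAND True = False

g6 = False, g9 = True, g10 = False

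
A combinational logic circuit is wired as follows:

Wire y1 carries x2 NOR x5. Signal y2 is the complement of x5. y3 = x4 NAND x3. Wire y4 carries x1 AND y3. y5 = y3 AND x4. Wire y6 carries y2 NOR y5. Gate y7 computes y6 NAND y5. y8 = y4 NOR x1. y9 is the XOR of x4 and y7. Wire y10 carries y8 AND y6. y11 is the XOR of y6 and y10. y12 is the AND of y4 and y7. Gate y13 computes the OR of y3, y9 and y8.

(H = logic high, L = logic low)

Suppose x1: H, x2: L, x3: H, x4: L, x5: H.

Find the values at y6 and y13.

y6 = H; y13 = H

y2 = NOT x5 = NOT H = L
y3 = x4 NAND x3 = L NAND H = H
y4 = x1 AND y3 = H AND H = H
y5 = y3 AND x4 = H AND L = L
y6 = y2 NOR y5 = L NOR L = H
y7 = y6 NAND y5 = H NAND L = H
y8 = y4 NOR x1 = H NOR H = L
y9 = x4 XOR y7 = L XOR H = H
y13 = y3 OR y9 OR y8 = H OR H OR L = H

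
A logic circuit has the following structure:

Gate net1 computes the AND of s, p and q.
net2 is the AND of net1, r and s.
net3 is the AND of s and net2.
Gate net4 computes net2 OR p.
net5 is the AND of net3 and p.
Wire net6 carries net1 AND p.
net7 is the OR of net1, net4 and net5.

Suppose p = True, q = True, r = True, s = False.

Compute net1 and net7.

net1 = s AND p AND q = False AND True AND True = False
net2 = net1 AND r AND s = False AND True AND False = False
net3 = s AND net2 = False AND False = False
net4 = net2 OR p = False OR True = True
net5 = net3 AND p = False AND True = False
net7 = net1 OR net4 OR net5 = False OR True OR False = True

net1 = False, net7 = True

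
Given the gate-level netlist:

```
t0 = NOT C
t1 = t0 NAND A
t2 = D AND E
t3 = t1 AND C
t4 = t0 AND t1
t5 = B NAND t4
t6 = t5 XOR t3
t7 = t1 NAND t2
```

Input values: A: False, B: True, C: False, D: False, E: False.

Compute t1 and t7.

t1 = True, t7 = True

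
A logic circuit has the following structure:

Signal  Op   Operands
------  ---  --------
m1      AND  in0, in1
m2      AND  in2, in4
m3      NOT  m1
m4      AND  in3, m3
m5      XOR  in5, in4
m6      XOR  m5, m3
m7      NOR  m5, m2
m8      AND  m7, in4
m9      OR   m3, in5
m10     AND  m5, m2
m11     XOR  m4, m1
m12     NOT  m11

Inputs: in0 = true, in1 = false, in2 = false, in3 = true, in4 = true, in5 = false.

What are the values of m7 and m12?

m7 = false, m12 = false

m1 = in0 AND in1 = true AND false = false
m2 = in2 AND in4 = false AND true = false
m3 = NOT m1 = NOT false = true
m4 = in3 AND m3 = true AND true = true
m5 = in5 XOR in4 = false XOR true = true
m7 = m5 NOR m2 = true NOR false = false
m11 = m4 XOR m1 = true XOR false = true
m12 = NOT m11 = NOT true = false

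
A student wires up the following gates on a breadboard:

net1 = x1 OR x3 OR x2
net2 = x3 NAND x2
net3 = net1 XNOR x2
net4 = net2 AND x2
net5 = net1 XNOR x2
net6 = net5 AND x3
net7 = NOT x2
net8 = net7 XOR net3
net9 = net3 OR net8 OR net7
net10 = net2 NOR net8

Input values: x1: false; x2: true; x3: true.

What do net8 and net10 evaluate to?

net8 = true, net10 = false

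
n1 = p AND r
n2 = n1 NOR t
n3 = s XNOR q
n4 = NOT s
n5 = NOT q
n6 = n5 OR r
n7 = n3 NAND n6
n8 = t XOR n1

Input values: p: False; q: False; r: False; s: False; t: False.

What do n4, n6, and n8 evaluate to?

n4 = True, n6 = True, n8 = False

n1 = p AND r = False AND False = False
n4 = NOT s = NOT False = True
n5 = NOT q = NOT False = True
n6 = n5 OR r = True OR False = True
n8 = t XOR n1 = False XOR False = False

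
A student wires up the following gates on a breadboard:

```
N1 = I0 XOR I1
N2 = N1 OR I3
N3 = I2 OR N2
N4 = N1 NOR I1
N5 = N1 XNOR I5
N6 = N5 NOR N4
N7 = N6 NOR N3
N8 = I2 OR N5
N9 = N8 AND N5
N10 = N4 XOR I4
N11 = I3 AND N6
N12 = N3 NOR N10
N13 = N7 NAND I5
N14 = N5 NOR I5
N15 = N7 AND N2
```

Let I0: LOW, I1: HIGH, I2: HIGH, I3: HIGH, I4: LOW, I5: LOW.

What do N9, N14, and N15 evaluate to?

N9 = LOW, N14 = HIGH, N15 = LOW

N1 = I0 XOR I1 = LOW XOR HIGH = HIGH
N2 = N1 OR I3 = HIGH OR HIGH = HIGH
N3 = I2 OR N2 = HIGH OR HIGH = HIGH
N4 = N1 NOR I1 = HIGH NOR HIGH = LOW
N5 = N1 XNOR I5 = HIGH XNOR LOW = LOW
N6 = N5 NOR N4 = LOW NOR LOW = HIGH
N7 = N6 NOR N3 = HIGH NOR HIGH = LOW
N8 = I2 OR N5 = HIGH OR LOW = HIGH
N9 = N8 AND N5 = HIGH AND LOW = LOW
N14 = N5 NOR I5 = LOW NOR LOW = HIGH
N15 = N7 AND N2 = LOW AND HIGH = LOW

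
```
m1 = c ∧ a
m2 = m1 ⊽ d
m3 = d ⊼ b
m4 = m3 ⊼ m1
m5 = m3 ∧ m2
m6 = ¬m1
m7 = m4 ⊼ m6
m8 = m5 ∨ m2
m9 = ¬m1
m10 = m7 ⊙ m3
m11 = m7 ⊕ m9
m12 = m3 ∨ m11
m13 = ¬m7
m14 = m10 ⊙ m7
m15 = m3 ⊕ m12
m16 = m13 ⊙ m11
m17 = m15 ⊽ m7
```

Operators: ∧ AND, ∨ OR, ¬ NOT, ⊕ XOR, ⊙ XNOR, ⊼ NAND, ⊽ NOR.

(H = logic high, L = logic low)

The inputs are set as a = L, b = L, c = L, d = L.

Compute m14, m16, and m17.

m1 = c AND a = L AND L = L
m3 = d NAND b = L NAND L = H
m4 = m3 NAND m1 = H NAND L = H
m6 = NOT m1 = NOT L = H
m7 = m4 NAND m6 = H NAND H = L
m9 = NOT m1 = NOT L = H
m10 = m7 XNOR m3 = L XNOR H = L
m11 = m7 XOR m9 = L XOR H = H
m12 = m3 OR m11 = H OR H = H
m13 = NOT m7 = NOT L = H
m14 = m10 XNOR m7 = L XNOR L = H
m15 = m3 XOR m12 = H XOR H = L
m16 = m13 XNOR m11 = H XNOR H = H
m17 = m15 NOR m7 = L NOR L = H

m14 = H, m16 = H, m17 = H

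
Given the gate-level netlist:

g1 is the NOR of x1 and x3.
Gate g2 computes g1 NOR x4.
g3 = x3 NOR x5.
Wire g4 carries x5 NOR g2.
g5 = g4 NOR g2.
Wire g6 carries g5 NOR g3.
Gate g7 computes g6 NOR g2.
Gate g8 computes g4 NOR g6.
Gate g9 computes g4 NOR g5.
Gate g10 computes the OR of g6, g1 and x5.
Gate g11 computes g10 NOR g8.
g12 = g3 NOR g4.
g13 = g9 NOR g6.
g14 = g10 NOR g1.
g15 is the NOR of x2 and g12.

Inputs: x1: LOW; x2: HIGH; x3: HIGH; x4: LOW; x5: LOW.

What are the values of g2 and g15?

g2 = HIGH; g15 = LOW

g1 = x1 NOR x3 = LOW NOR HIGH = LOW
g2 = g1 NOR x4 = LOW NOR LOW = HIGH
g3 = x3 NOR x5 = HIGH NOR LOW = LOW
g4 = x5 NOR g2 = LOW NOR HIGH = LOW
g12 = g3 NOR g4 = LOW NOR LOW = HIGH
g15 = x2 NOR g12 = HIGH NOR HIGH = LOW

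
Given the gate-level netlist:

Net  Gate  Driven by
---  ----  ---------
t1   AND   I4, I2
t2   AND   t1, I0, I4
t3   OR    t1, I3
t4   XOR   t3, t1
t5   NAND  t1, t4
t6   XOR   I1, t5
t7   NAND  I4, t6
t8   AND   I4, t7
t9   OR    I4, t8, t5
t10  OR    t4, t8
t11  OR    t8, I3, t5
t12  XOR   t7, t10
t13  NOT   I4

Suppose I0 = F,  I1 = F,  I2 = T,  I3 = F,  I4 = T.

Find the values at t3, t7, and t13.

t3 = T; t7 = F; t13 = F

t1 = I4 AND I2 = T AND T = T
t3 = t1 OR I3 = T OR F = T
t4 = t3 XOR t1 = T XOR T = F
t5 = t1 NAND t4 = T NAND F = T
t6 = I1 XOR t5 = F XOR T = T
t7 = I4 NAND t6 = T NAND T = F
t13 = NOT I4 = NOT T = F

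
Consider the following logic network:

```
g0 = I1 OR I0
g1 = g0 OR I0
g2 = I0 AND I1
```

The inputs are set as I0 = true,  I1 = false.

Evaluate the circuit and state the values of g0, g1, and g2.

g0 = I1 OR I0 = false OR true = true
g1 = g0 OR I0 = true OR true = true
g2 = I0 AND I1 = true AND false = false

g0 = true; g1 = true; g2 = false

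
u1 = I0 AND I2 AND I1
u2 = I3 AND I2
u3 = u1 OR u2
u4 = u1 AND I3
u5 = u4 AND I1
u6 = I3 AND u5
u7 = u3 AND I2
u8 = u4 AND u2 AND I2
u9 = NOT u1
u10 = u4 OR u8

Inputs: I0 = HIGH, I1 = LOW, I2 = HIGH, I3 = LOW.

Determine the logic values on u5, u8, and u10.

u5 = LOW; u8 = LOW; u10 = LOW

u1 = I0 AND I2 AND I1 = HIGH AND HIGH AND LOW = LOW
u2 = I3 AND I2 = LOW AND HIGH = LOW
u4 = u1 AND I3 = LOW AND LOW = LOW
u5 = u4 AND I1 = LOW AND LOW = LOW
u8 = u4 AND u2 AND I2 = LOW AND LOW AND HIGH = LOW
u10 = u4 OR u8 = LOW OR LOW = LOW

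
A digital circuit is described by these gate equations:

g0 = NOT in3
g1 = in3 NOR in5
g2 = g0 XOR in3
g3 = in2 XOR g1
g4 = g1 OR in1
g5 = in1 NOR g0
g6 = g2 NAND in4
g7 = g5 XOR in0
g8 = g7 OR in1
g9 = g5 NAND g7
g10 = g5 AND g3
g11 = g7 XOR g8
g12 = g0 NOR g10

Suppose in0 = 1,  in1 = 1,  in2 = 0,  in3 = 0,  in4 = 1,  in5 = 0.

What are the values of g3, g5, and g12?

g0 = NOT in3 = NOT 0 = 1
g1 = in3 NOR in5 = 0 NOR 0 = 1
g3 = in2 XOR g1 = 0 XOR 1 = 1
g5 = in1 NOR g0 = 1 NOR 1 = 0
g10 = g5 AND g3 = 0 AND 1 = 0
g12 = g0 NOR g10 = 1 NOR 0 = 0

g3 = 1, g5 = 0, g12 = 0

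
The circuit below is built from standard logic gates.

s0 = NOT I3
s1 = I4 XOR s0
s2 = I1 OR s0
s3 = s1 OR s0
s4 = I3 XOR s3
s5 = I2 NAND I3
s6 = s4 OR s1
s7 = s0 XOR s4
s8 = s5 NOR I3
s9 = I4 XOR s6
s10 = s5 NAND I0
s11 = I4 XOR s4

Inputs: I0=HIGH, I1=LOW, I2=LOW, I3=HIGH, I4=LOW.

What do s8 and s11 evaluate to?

s8 = LOW, s11 = HIGH

s0 = NOT I3 = NOT HIGH = LOW
s1 = I4 XOR s0 = LOW XOR LOW = LOW
s3 = s1 OR s0 = LOW OR LOW = LOW
s4 = I3 XOR s3 = HIGH XOR LOW = HIGH
s5 = I2 NAND I3 = LOW NAND HIGH = HIGH
s8 = s5 NOR I3 = HIGH NOR HIGH = LOW
s11 = I4 XOR s4 = LOW XOR HIGH = HIGH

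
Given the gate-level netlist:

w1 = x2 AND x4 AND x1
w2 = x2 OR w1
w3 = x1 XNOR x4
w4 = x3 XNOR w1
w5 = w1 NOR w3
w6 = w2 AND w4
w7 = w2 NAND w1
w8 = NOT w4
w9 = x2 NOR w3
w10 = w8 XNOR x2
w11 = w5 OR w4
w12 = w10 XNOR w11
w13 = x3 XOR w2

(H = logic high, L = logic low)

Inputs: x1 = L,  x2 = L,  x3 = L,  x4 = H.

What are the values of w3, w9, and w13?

w3 = L; w9 = H; w13 = L

w1 = x2 AND x4 AND x1 = L AND H AND L = L
w2 = x2 OR w1 = L OR L = L
w3 = x1 XNOR x4 = L XNOR H = L
w9 = x2 NOR w3 = L NOR L = H
w13 = x3 XOR w2 = L XOR L = L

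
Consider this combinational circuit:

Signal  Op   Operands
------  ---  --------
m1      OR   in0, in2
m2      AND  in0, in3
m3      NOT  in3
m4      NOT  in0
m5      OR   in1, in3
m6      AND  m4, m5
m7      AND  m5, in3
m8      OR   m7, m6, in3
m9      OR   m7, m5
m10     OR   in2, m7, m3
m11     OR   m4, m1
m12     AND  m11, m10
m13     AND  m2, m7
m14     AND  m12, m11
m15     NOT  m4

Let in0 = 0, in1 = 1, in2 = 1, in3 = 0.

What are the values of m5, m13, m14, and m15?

m5 = 1; m13 = 0; m14 = 1; m15 = 0

m1 = in0 OR in2 = 0 OR 1 = 1
m2 = in0 AND in3 = 0 AND 0 = 0
m3 = NOT in3 = NOT 0 = 1
m4 = NOT in0 = NOT 0 = 1
m5 = in1 OR in3 = 1 OR 0 = 1
m7 = m5 AND in3 = 1 AND 0 = 0
m10 = in2 OR m7 OR m3 = 1 OR 0 OR 1 = 1
m11 = m4 OR m1 = 1 OR 1 = 1
m12 = m11 AND m10 = 1 AND 1 = 1
m13 = m2 AND m7 = 0 AND 0 = 0
m14 = m12 AND m11 = 1 AND 1 = 1
m15 = NOT m4 = NOT 1 = 0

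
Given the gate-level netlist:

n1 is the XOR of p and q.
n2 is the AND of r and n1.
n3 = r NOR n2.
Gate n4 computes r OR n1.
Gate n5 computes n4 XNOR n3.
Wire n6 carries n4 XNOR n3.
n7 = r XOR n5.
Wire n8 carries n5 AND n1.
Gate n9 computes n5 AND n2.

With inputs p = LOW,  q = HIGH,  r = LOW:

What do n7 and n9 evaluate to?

n7 = HIGH; n9 = LOW

n1 = p XOR q = LOW XOR HIGH = HIGH
n2 = r AND n1 = LOW AND HIGH = LOW
n3 = r NOR n2 = LOW NOR LOW = HIGH
n4 = r OR n1 = LOW OR HIGH = HIGH
n5 = n4 XNOR n3 = HIGH XNOR HIGH = HIGH
n7 = r XOR n5 = LOW XOR HIGH = HIGH
n9 = n5 AND n2 = HIGH AND LOW = LOW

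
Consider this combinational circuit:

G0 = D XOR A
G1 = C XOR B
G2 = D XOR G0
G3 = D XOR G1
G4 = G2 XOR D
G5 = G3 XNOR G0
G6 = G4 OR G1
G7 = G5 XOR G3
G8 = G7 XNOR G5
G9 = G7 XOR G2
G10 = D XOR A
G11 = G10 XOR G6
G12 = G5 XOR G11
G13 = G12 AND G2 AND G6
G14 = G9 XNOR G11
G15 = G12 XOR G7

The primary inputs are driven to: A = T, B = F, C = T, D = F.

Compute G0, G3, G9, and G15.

G0 = D XOR A = F XOR T = T
G1 = C XOR B = T XOR F = T
G2 = D XOR G0 = F XOR T = T
G3 = D XOR G1 = F XOR T = T
G4 = G2 XOR D = T XOR F = T
G5 = G3 XNOR G0 = T XNOR T = T
G6 = G4 OR G1 = T OR T = T
G7 = G5 XOR G3 = T XOR T = F
G9 = G7 XOR G2 = F XOR T = T
G10 = D XOR A = F XOR T = T
G11 = G10 XOR G6 = T XOR T = F
G12 = G5 XOR G11 = T XOR F = T
G15 = G12 XOR G7 = T XOR F = T

G0 = T, G3 = T, G9 = T, G15 = T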